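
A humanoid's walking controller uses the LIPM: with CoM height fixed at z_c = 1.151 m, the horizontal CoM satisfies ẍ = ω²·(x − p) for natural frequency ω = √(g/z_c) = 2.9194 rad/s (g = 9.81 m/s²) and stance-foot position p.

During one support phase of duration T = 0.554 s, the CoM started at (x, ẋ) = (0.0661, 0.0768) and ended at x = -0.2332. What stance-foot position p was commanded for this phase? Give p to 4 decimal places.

p = 0.2903

ωT = 2.9194·0.554 = 1.617348; cosh(ωT) = 2.619065, sinh(ωT) = 2.420640
x(T) = p + (x₀−p)·cosh(ωT) + (ẋ₀/ω)·sinh(ωT) ⇒ p·(1 − cosh) = x(T) − x₀·cosh − (ẋ₀/ω)·sinh
numerator   = -0.2332 − (0.0661)·2.619065 − (0.0768/2.9194)·2.420640 = -0.469999
denominator = 1 − 2.619065 = -1.619065
p = -0.469999 / -1.619065 = 0.2903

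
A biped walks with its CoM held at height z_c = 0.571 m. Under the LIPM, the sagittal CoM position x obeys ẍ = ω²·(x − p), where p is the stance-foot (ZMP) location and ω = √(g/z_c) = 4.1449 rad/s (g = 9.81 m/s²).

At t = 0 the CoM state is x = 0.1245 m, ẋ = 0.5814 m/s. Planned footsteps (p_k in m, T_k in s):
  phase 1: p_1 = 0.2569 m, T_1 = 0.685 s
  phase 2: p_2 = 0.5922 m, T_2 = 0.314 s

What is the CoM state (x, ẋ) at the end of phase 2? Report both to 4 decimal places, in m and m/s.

phase 1: p=0.2569, T=0.685, ωT=2.839257, cosh=8.580757, sinh=8.522288; start (x,ẋ)=(0.124500, 0.581400) → end (x,ẋ)=(0.316219, 0.311950)
phase 2: p=0.5922, T=0.314, ωT=1.301499, cosh=1.973462, sinh=1.701338; start (x,ẋ)=(0.316219, 0.311950) → end (x,ẋ)=(0.175606, -1.330565)

x = 0.1756, ẋ = -1.3306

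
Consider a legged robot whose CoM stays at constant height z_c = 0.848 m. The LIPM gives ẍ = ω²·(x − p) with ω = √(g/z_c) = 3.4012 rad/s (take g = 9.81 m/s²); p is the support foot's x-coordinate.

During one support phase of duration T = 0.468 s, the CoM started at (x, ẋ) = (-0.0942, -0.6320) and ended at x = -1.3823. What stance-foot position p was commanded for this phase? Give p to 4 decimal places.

ωT = 3.4012·0.468 = 1.591762; cosh(ωT) = 2.557981, sinh(ωT) = 2.354414
x(T) = p + (x₀−p)·cosh(ωT) + (ẋ₀/ω)·sinh(ωT) ⇒ p·(1 − cosh) = x(T) − x₀·cosh − (ẋ₀/ω)·sinh
numerator   = -1.3823 − (-0.0942)·2.557981 − (-0.6320/3.4012)·2.354414 = -0.703849
denominator = 1 − 2.557981 = -1.557981
p = -0.703849 / -1.557981 = 0.4518

p = 0.4518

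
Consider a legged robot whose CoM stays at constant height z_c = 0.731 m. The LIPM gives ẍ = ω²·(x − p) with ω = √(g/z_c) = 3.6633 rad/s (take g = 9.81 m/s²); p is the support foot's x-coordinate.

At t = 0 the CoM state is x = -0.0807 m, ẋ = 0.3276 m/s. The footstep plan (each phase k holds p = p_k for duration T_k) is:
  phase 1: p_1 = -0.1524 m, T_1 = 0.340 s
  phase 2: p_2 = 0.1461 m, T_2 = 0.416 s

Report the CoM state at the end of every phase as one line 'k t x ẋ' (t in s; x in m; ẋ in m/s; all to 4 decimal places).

phase 1: p=-0.1524, T=0.340, ωT=1.245522, cosh=1.881269, sinh=1.593479; start (x,ẋ)=(-0.080700, 0.327600) → end (x,ẋ)=(0.124988, 1.034845)
phase 2: p=0.1461, T=0.416, ωT=1.523933, cosh=2.404048, sinh=2.186194; start (x,ẋ)=(0.124988, 1.034845) → end (x,ẋ)=(0.712923, 2.318736)

1 0.3400 0.1250 1.0348
2 0.7560 0.7129 2.3187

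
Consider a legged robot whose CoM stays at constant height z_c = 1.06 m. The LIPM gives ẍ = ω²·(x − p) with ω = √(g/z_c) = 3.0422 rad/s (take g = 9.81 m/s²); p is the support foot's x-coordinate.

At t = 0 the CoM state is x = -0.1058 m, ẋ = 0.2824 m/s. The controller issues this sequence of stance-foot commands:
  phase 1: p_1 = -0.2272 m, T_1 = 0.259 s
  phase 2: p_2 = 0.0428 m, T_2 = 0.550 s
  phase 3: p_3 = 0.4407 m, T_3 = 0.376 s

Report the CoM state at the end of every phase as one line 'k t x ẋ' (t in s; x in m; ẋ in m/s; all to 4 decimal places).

phase 1: p=-0.2272, T=0.259, ωT=0.787930, cosh=1.326812, sinh=0.872027; start (x,ẋ)=(-0.105800, 0.282400) → end (x,ẋ)=(0.014823, 0.696752)
phase 2: p=0.0428, T=0.550, ωT=1.673210, cosh=2.758446, sinh=2.570802; start (x,ẋ)=(0.014823, 0.696752) → end (x,ẋ)=(0.554415, 1.703148)
phase 3: p=0.4407, T=0.376, ωT=1.143867, cosh=1.728734, sinh=1.410150; start (x,ẋ)=(0.554415, 1.703148) → end (x,ẋ)=(1.426743, 3.432123)

1 0.2590 0.0148 0.6968
2 0.8090 0.5544 1.7031
3 1.1850 1.4267 3.4321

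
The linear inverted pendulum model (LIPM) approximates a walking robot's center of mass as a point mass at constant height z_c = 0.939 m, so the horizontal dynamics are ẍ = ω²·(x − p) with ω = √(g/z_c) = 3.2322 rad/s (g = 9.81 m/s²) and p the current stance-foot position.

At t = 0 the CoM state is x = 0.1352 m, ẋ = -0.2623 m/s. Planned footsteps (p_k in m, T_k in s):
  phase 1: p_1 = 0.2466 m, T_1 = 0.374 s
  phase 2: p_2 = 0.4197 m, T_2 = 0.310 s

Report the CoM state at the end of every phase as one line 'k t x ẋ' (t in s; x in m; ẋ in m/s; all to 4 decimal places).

1 0.3740 -0.0804 -1.0277
2 0.6840 -0.7278 -3.4929

phase 1: p=0.2466, T=0.374, ωT=1.208843, cosh=1.824074, sinh=1.525532; start (x,ẋ)=(0.135200, -0.262300) → end (x,ẋ)=(-0.080402, -1.027749)
phase 2: p=0.4197, T=0.310, ωT=1.001982, cosh=1.545413, sinh=1.178262; start (x,ẋ)=(-0.080402, -1.027749) → end (x,ẋ)=(-0.727818, -3.492874)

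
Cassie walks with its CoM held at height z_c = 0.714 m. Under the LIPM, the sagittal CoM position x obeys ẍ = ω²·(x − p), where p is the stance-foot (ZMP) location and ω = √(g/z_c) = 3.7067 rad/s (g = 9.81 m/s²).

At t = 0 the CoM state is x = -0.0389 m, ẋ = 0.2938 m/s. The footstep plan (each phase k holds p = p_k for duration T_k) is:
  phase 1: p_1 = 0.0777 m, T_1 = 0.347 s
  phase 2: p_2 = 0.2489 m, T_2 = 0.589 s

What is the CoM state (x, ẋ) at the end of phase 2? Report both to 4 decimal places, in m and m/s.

x = -1.1231, ẋ = -4.9917

phase 1: p=0.0777, T=0.347, ωT=1.286225, cosh=1.947705, sinh=1.671393; start (x,ẋ)=(-0.038900, 0.293800) → end (x,ẋ)=(-0.016925, -0.150142)
phase 2: p=0.2489, T=0.589, ωT=2.183246, cosh=4.493873, sinh=4.381198; start (x,ẋ)=(-0.016925, -0.150142) → end (x,ẋ)=(-1.123146, -4.991656)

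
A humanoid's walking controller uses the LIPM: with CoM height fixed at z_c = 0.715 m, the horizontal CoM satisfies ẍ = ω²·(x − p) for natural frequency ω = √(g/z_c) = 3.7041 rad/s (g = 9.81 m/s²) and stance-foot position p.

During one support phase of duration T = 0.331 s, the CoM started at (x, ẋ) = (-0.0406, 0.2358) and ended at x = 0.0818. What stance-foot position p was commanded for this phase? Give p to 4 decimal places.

p = -0.0680

ωT = 3.7041·0.331 = 1.226057; cosh(ωT) = 1.850607, sinh(ωT) = 1.557160
x(T) = p + (x₀−p)·cosh(ωT) + (ẋ₀/ω)·sinh(ωT) ⇒ p·(1 − cosh) = x(T) − x₀·cosh − (ẋ₀/ω)·sinh
numerator   = 0.0818 − (-0.0406)·1.850607 − (0.2358/3.7041)·1.557160 = 0.057807
denominator = 1 − 1.850607 = -0.850607
p = 0.057807 / -0.850607 = -0.0680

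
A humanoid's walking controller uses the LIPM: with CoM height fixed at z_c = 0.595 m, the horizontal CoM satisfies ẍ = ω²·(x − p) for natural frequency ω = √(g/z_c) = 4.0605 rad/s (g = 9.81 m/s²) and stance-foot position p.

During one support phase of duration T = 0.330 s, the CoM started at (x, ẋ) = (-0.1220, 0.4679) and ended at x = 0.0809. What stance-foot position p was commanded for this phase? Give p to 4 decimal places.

p = -0.1200

ωT = 4.0605·0.330 = 1.339965; cosh(ωT) = 2.040382, sinh(ωT) = 1.778528
x(T) = p + (x₀−p)·cosh(ωT) + (ẋ₀/ω)·sinh(ωT) ⇒ p·(1 − cosh) = x(T) − x₀·cosh − (ẋ₀/ω)·sinh
numerator   = 0.0809 − (-0.1220)·2.040382 − (0.4679/4.0605)·1.778528 = 0.124883
denominator = 1 − 2.040382 = -1.040382
p = 0.124883 / -1.040382 = -0.1200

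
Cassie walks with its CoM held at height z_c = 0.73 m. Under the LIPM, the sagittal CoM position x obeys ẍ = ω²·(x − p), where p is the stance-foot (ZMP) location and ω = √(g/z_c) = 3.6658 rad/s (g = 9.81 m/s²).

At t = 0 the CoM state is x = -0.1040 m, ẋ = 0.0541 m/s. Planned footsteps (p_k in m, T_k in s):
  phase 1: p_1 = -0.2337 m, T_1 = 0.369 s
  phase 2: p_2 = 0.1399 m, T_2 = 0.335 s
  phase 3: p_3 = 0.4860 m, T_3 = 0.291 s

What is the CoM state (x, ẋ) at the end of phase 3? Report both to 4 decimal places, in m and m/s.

phase 1: p=-0.2337, T=0.369, ωT=1.352680, cosh=2.063162, sinh=1.804616; start (x,ẋ)=(-0.104000, 0.054100) → end (x,ẋ)=(0.060525, 0.969629)
phase 2: p=0.1399, T=0.335, ωT=1.228043, cosh=1.853703, sinh=1.560838; start (x,ẋ)=(0.060525, 0.969629) → end (x,ẋ)=(0.405614, 1.343242)
phase 3: p=0.4860, T=0.291, ωT=1.066748, cosh=1.625020, sinh=1.280894; start (x,ẋ)=(0.405614, 1.343242) → end (x,ẋ)=(0.824723, 1.805343)

x = 0.8247, ẋ = 1.8053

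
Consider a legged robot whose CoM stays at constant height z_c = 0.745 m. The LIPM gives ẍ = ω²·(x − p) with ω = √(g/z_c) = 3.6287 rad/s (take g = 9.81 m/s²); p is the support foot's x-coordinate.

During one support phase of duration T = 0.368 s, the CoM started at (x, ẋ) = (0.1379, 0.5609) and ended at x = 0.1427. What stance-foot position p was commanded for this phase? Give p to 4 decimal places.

ωT = 3.6287·0.368 = 1.335362; cosh(ωT) = 2.032217, sinh(ωT) = 1.769154
x(T) = p + (x₀−p)·cosh(ωT) + (ẋ₀/ω)·sinh(ωT) ⇒ p·(1 − cosh) = x(T) − x₀·cosh − (ẋ₀/ω)·sinh
numerator   = 0.1427 − (0.1379)·2.032217 − (0.5609/3.6287)·1.769154 = -0.411007
denominator = 1 − 2.032217 = -1.032217
p = -0.411007 / -1.032217 = 0.3982

p = 0.3982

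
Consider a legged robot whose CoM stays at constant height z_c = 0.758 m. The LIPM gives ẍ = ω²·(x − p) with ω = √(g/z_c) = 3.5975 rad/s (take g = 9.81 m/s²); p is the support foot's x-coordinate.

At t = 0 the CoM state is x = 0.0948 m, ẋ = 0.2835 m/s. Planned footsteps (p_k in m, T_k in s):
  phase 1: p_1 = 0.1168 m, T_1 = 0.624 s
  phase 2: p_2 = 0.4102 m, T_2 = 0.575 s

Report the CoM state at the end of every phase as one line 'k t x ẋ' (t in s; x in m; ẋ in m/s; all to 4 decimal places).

1 0.6240 0.3795 0.9837
2 1.1990 1.3516 3.5248

phase 1: p=0.1168, T=0.624, ωT=2.244840, cosh=4.772425, sinh=4.666480; start (x,ẋ)=(0.094800, 0.283500) → end (x,ẋ)=(0.379547, 0.983654)
phase 2: p=0.4102, T=0.575, ωT=2.068563, cosh=4.019903, sinh=3.893536; start (x,ẋ)=(0.379547, 0.983654) → end (x,ẋ)=(1.351577, 3.524842)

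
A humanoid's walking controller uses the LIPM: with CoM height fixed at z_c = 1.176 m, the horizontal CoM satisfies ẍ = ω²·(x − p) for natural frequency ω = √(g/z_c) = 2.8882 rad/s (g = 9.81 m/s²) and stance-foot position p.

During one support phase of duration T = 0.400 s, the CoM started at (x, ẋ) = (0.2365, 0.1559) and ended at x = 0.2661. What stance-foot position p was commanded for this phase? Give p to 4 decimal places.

p = 0.3004

ωT = 2.8882·0.400 = 1.155280; cosh(ωT) = 1.744941, sinh(ωT) = 1.429971
x(T) = p + (x₀−p)·cosh(ωT) + (ẋ₀/ω)·sinh(ωT) ⇒ p·(1 − cosh) = x(T) − x₀·cosh − (ẋ₀/ω)·sinh
numerator   = 0.2661 − (0.2365)·1.744941 − (0.1559/2.8882)·1.429971 = -0.223766
denominator = 1 − 1.744941 = -0.744941
p = -0.223766 / -0.744941 = 0.3004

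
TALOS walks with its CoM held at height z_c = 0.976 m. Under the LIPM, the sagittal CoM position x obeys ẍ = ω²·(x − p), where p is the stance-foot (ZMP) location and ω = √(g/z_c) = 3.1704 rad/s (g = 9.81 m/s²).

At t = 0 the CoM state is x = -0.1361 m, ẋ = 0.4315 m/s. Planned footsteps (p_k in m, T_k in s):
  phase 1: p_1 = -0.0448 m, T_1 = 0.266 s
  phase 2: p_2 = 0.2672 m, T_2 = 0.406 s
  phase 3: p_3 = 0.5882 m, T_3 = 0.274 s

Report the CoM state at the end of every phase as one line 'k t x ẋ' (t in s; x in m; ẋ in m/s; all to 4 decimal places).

1 0.2660 -0.0417 0.3202
2 0.6720 -0.1659 -1.0144
3 0.9460 -0.7830 -3.7699

phase 1: p=-0.0448, T=0.266, ωT=0.843326, cosh=1.377181, sinh=0.946904; start (x,ẋ)=(-0.136100, 0.431500) → end (x,ẋ)=(-0.041660, 0.320165)
phase 2: p=0.2672, T=0.406, ωT=1.287182, cosh=1.949306, sinh=1.673259; start (x,ẋ)=(-0.041660, 0.320165) → end (x,ẋ)=(-0.165888, -1.014374)
phase 3: p=0.5882, T=0.274, ωT=0.868690, cosh=1.401643, sinh=0.982142; start (x,ẋ)=(-0.165888, -1.014374) → end (x,ẋ)=(-0.783000, -3.769858)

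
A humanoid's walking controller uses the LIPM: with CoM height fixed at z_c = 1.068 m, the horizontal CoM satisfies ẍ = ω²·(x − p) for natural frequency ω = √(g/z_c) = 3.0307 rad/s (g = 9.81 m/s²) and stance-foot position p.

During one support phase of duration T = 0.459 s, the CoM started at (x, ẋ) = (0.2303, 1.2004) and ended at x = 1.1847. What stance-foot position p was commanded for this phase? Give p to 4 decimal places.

p = 0.0471

ωT = 3.0307·0.459 = 1.391091; cosh(ωT) = 2.134019, sinh(ωT) = 1.885215
x(T) = p + (x₀−p)·cosh(ωT) + (ẋ₀/ω)·sinh(ωT) ⇒ p·(1 − cosh) = x(T) − x₀·cosh − (ẋ₀/ω)·sinh
numerator   = 1.1847 − (0.2303)·2.134019 − (1.2004/3.0307)·1.885215 = -0.053461
denominator = 1 − 2.134019 = -1.134019
p = -0.053461 / -1.134019 = 0.0471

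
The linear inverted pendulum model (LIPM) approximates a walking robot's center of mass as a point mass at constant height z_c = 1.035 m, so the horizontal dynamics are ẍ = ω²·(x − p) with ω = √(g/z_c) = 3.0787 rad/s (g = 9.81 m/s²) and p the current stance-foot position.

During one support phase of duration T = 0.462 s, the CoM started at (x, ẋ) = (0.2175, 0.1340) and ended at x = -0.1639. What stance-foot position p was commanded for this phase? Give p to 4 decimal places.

p = 0.6081

ωT = 3.0787·0.462 = 1.422359; cosh(ωT) = 2.194019, sinh(ωT) = 1.952874
x(T) = p + (x₀−p)·cosh(ωT) + (ẋ₀/ω)·sinh(ωT) ⇒ p·(1 − cosh) = x(T) − x₀·cosh − (ẋ₀/ω)·sinh
numerator   = -0.1639 − (0.2175)·2.194019 − (0.1340/3.0787)·1.952874 = -0.726098
denominator = 1 − 2.194019 = -1.194019
p = -0.726098 / -1.194019 = 0.6081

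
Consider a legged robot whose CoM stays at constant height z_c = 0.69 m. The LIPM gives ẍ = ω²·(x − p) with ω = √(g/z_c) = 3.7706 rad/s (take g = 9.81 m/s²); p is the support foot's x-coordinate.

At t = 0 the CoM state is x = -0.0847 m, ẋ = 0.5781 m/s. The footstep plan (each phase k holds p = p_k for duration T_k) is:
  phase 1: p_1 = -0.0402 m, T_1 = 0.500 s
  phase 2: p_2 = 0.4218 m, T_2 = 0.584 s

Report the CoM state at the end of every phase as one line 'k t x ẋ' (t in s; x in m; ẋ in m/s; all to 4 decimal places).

phase 1: p=-0.0402, T=0.500, ωT=1.885300, cosh=3.370057, sinh=3.218274; start (x,ẋ)=(-0.084700, 0.578100) → end (x,ẋ)=(0.303251, 1.408230)
phase 2: p=0.4218, T=0.584, ωT=2.202030, cosh=4.576967, sinh=4.466389; start (x,ẋ)=(0.303251, 1.408230) → end (x,ẋ)=(1.547296, 4.448945)

1 0.5000 0.3033 1.4082
2 1.0840 1.5473 4.4489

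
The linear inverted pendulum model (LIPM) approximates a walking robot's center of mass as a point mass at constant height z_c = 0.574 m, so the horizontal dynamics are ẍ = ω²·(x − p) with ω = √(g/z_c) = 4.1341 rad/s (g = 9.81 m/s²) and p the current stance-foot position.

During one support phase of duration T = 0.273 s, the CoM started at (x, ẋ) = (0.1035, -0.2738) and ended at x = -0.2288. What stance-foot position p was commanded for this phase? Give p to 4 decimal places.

ωT = 4.1341·0.273 = 1.128609; cosh(ωT) = 1.707419, sinh(ωT) = 1.383936
x(T) = p + (x₀−p)·cosh(ωT) + (ẋ₀/ω)·sinh(ωT) ⇒ p·(1 − cosh) = x(T) − x₀·cosh − (ẋ₀/ω)·sinh
numerator   = -0.2288 − (0.1035)·1.707419 − (-0.2738/4.1341)·1.383936 = -0.313860
denominator = 1 − 1.707419 = -0.707419
p = -0.313860 / -0.707419 = 0.4437

p = 0.4437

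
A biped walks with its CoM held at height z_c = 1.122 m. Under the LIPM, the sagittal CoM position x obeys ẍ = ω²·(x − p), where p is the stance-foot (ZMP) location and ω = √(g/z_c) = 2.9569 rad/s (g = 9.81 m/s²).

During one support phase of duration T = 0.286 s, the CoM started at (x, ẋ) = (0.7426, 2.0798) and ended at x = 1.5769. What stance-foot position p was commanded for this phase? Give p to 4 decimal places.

p = 0.3051

ωT = 2.9569·0.286 = 0.845673; cosh(ωT) = 1.379407, sinh(ωT) = 0.950139
x(T) = p + (x₀−p)·cosh(ωT) + (ẋ₀/ω)·sinh(ωT) ⇒ p·(1 − cosh) = x(T) − x₀·cosh − (ẋ₀/ω)·sinh
numerator   = 1.5769 − (0.7426)·1.379407 − (2.0798/2.9569)·0.950139 = -0.115749
denominator = 1 − 1.379407 = -0.379407
p = -0.115749 / -0.379407 = 0.3051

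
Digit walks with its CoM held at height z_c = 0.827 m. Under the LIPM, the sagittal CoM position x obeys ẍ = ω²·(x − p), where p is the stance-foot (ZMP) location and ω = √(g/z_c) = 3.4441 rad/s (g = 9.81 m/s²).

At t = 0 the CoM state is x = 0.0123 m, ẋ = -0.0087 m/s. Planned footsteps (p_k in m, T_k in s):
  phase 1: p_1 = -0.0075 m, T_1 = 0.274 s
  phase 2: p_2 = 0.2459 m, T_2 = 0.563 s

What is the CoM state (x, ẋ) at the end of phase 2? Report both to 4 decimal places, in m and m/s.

x = -0.4982, ẋ = -2.4417

phase 1: p=-0.0075, T=0.274, ωT=0.943683, cosh=1.479310, sinh=1.090118; start (x,ẋ)=(0.012300, -0.008700) → end (x,ẋ)=(0.019037, 0.061469)
phase 2: p=0.2459, T=0.563, ωT=1.939028, cosh=3.547918, sinh=3.404074; start (x,ẋ)=(0.019037, 0.061469) → end (x,ẋ)=(-0.498238, -2.441654)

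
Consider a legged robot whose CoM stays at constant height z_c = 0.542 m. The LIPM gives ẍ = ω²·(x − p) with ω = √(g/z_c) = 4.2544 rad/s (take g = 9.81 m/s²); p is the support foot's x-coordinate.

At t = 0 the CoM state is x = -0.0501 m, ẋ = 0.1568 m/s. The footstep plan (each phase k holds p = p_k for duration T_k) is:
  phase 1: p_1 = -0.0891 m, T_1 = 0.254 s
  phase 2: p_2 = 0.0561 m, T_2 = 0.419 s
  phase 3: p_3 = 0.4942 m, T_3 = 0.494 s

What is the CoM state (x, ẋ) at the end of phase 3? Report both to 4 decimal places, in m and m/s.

phase 1: p=-0.0891, T=0.254, ωT=1.080618, cosh=1.642942, sinh=1.303556; start (x,ẋ)=(-0.050100, 0.156800) → end (x,ẋ)=(0.023019, 0.473902)
phase 2: p=0.0561, T=0.419, ωT=1.782594, cosh=3.056729, sinh=2.888527; start (x,ẋ)=(0.023019, 0.473902) → end (x,ẋ)=(0.276735, 1.042052)
phase 3: p=0.4942, T=0.494, ωT=2.101674, cosh=4.151050, sinh=4.028798; start (x,ẋ)=(0.276735, 1.042052) → end (x,ẋ)=(0.578286, 0.598232)

x = 0.5783, ẋ = 0.5982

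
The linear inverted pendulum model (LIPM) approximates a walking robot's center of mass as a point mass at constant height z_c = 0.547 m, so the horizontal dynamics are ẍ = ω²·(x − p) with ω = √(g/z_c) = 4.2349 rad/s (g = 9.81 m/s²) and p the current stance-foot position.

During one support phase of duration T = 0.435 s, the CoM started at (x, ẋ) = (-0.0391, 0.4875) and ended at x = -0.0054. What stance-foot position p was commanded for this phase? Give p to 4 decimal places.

ωT = 4.2349·0.435 = 1.842181; cosh(ωT) = 3.234380, sinh(ωT) = 3.075909
x(T) = p + (x₀−p)·cosh(ωT) + (ẋ₀/ω)·sinh(ωT) ⇒ p·(1 − cosh) = x(T) − x₀·cosh − (ẋ₀/ω)·sinh
numerator   = -0.0054 − (-0.0391)·3.234380 − (0.4875/4.2349)·3.075909 = -0.233019
denominator = 1 − 3.234380 = -2.234380
p = -0.233019 / -2.234380 = 0.1043

p = 0.1043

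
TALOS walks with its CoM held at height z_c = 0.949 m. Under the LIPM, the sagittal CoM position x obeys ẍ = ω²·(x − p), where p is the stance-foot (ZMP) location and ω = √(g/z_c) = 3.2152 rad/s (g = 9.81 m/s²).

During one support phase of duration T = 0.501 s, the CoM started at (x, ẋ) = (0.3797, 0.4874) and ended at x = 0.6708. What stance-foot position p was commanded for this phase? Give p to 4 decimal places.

p = 0.4254

ωT = 3.2152·0.501 = 1.610815; cosh(ωT) = 2.603308, sinh(ωT) = 2.403583
x(T) = p + (x₀−p)·cosh(ωT) + (ẋ₀/ω)·sinh(ωT) ⇒ p·(1 − cosh) = x(T) − x₀·cosh − (ẋ₀/ω)·sinh
numerator   = 0.6708 − (0.3797)·2.603308 − (0.4874/3.2152)·2.403583 = -0.682041
denominator = 1 − 2.603308 = -1.603308
p = -0.682041 / -1.603308 = 0.4254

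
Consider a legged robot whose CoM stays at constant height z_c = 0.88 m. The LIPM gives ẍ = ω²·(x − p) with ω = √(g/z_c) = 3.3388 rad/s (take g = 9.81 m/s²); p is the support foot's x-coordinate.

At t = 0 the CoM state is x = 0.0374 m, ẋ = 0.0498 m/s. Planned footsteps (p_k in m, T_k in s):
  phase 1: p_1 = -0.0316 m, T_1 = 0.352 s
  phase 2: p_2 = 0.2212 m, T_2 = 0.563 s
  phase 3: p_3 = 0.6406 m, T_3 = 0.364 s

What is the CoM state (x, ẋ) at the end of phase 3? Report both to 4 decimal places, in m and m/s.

x = 0.0759, ẋ = -1.4343

phase 1: p=-0.0316, T=0.352, ωT=1.175258, cosh=1.773858, sinh=1.465119; start (x,ẋ)=(0.037400, 0.049800) → end (x,ẋ)=(0.112649, 0.425868)
phase 2: p=0.2212, T=0.563, ωT=1.879744, cosh=3.352230, sinh=3.199600; start (x,ẋ)=(0.112649, 0.425868) → end (x,ẋ)=(0.265426, 0.267979)
phase 3: p=0.6406, T=0.364, ωT=1.215323, cosh=1.833999, sinh=1.537385; start (x,ẋ)=(0.265426, 0.267979) → end (x,ẋ)=(0.075925, -1.434302)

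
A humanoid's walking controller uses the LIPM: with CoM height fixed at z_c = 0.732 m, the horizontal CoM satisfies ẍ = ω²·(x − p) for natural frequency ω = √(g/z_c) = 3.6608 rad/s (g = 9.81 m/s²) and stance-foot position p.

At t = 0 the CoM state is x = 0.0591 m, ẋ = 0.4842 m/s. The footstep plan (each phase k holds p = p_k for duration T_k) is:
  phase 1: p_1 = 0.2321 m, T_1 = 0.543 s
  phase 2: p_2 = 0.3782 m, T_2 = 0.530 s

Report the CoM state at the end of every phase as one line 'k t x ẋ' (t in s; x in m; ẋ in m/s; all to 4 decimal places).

phase 1: p=0.2321, T=0.543, ωT=1.987814, cosh=3.718278, sinh=3.581284; start (x,ẋ)=(0.059100, 0.484200) → end (x,ẋ)=(0.062521, -0.467703)
phase 2: p=0.3782, T=0.530, ωT=1.940224, cosh=3.551991, sinh=3.408319; start (x,ẋ)=(0.062521, -0.467703) → end (x,ẋ)=(-1.178536, -5.600063)

1 0.5430 0.0625 -0.4677
2 1.0730 -1.1785 -5.6001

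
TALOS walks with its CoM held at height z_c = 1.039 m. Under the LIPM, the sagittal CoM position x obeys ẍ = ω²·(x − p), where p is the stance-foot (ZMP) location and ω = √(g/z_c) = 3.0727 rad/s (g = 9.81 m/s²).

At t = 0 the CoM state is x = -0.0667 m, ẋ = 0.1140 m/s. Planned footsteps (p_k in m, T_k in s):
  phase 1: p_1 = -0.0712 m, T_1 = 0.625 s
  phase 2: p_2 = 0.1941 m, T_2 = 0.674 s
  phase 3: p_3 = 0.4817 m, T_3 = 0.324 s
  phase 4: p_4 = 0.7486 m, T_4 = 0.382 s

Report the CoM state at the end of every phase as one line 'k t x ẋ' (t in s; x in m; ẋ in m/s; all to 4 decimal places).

1 0.6250 0.0684 0.4435
2 1.2990 0.2508 0.2788
3 1.6230 0.2326 -0.4003
4 2.0050 -0.3561 -3.0280

phase 1: p=-0.0712, T=0.625, ωT=1.920438, cosh=3.485243, sinh=3.338700; start (x,ẋ)=(-0.066700, 0.114000) → end (x,ẋ)=(0.068352, 0.443482)
phase 2: p=0.1941, T=0.674, ωT=2.071000, cosh=4.029405, sinh=3.903345; start (x,ẋ)=(0.068352, 0.443482) → end (x,ẋ)=(0.250782, 0.278778)
phase 3: p=0.4817, T=0.324, ωT=0.995555, cosh=1.537872, sinh=1.168353; start (x,ẋ)=(0.250782, 0.278778) → end (x,ẋ)=(0.232579, -0.400272)
phase 4: p=0.7486, T=0.382, ωT=1.173771, cosh=1.771683, sinh=1.462484; start (x,ẋ)=(0.232579, -0.400272) → end (x,ẋ)=(-0.356140, -3.028039)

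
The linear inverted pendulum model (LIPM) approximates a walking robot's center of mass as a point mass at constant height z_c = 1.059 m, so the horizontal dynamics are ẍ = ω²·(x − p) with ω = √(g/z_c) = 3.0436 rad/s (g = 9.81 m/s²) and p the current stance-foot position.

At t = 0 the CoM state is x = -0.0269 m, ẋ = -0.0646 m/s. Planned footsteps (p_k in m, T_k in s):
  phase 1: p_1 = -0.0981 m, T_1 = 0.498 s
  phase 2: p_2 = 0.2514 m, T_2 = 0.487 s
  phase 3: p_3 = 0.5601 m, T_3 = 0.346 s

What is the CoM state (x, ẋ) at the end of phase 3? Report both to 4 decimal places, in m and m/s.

phase 1: p=-0.0981, T=0.498, ωT=1.515713, cosh=2.386158, sinh=2.166507; start (x,ẋ)=(-0.026900, -0.064600) → end (x,ẋ)=(0.025811, 0.315346)
phase 2: p=0.2514, T=0.487, ωT=1.482233, cosh=2.314948, sinh=2.087819; start (x,ẋ)=(0.025811, 0.315346) → end (x,ẋ)=(-0.054510, -0.703495)
phase 3: p=0.5601, T=0.346, ωT=1.053086, cosh=1.607671, sinh=1.258811; start (x,ẋ)=(-0.054510, -0.703495) → end (x,ẋ)=(-0.718951, -3.485756)

x = -0.7190, ẋ = -3.4858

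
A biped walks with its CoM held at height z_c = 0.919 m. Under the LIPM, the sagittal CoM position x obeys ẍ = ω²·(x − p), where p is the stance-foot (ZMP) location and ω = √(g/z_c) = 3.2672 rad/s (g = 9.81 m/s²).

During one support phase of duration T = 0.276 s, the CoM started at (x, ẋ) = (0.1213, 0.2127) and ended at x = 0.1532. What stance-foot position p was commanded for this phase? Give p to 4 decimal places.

p = 0.2020

ωT = 3.2672·0.276 = 0.901747; cosh(ωT) = 1.434882, sinh(ωT) = 1.029022
x(T) = p + (x₀−p)·cosh(ωT) + (ẋ₀/ω)·sinh(ωT) ⇒ p·(1 − cosh) = x(T) − x₀·cosh − (ẋ₀/ω)·sinh
numerator   = 0.1532 − (0.1213)·1.434882 − (0.2127/3.2672)·1.029022 = -0.087842
denominator = 1 − 1.434882 = -0.434882
p = -0.087842 / -0.434882 = 0.2020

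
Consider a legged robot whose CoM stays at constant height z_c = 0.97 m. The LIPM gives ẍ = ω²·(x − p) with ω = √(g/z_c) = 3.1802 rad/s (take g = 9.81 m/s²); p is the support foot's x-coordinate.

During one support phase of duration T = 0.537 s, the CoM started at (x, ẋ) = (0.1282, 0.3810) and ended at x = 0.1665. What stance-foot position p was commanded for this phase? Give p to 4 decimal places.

p = 0.2803

ωT = 3.1802·0.537 = 1.707767; cosh(ωT) = 2.848951, sinh(ωT) = 2.667681
x(T) = p + (x₀−p)·cosh(ωT) + (ẋ₀/ω)·sinh(ωT) ⇒ p·(1 − cosh) = x(T) − x₀·cosh − (ẋ₀/ω)·sinh
numerator   = 0.1665 − (0.1282)·2.848951 − (0.3810/3.1802)·2.667681 = -0.518334
denominator = 1 − 2.848951 = -1.848951
p = -0.518334 / -1.848951 = 0.2803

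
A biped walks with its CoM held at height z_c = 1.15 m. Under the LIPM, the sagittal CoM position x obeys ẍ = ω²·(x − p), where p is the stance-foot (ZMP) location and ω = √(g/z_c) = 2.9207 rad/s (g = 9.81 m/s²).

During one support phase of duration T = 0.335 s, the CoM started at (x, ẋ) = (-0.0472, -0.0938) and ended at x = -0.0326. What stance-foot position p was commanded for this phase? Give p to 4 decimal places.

ωT = 2.9207·0.335 = 0.978435; cosh(ωT) = 1.518094, sinh(ωT) = 1.142195
x(T) = p + (x₀−p)·cosh(ωT) + (ẋ₀/ω)·sinh(ωT) ⇒ p·(1 − cosh) = x(T) − x₀·cosh − (ẋ₀/ω)·sinh
numerator   = -0.0326 − (-0.0472)·1.518094 − (-0.0938/2.9207)·1.142195 = 0.075736
denominator = 1 − 1.518094 = -0.518094
p = 0.075736 / -0.518094 = -0.1462

p = -0.1462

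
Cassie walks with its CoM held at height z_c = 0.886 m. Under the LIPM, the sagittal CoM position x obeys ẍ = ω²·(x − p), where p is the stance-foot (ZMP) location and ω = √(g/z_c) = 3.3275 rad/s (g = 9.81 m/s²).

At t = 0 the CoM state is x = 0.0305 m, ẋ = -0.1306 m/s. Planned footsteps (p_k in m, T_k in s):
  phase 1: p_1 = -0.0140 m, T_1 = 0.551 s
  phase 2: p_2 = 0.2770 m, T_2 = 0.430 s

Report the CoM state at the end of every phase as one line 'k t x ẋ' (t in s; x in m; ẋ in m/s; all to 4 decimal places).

1 0.5510 0.0091 0.0324
2 0.9810 -0.2960 -1.6858

phase 1: p=-0.0140, T=0.551, ωT=1.833453, cosh=3.207654, sinh=3.047793; start (x,ẋ)=(0.030500, -0.130600) → end (x,ẋ)=(0.009119, 0.032379)
phase 2: p=0.2770, T=0.430, ωT=1.430825, cosh=2.210630, sinh=1.971518; start (x,ẋ)=(0.009119, 0.032379) → end (x,ẋ)=(-0.296002, -1.685785)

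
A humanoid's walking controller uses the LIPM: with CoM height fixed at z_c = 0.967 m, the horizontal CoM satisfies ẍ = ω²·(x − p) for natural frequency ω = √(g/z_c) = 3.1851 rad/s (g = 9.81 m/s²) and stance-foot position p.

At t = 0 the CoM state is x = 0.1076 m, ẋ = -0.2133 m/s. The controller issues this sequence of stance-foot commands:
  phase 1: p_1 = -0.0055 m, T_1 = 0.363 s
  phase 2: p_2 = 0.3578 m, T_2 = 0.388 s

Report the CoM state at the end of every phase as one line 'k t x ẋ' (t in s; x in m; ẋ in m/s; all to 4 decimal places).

phase 1: p=-0.0055, T=0.363, ωT=1.156191, cosh=1.746245, sinh=1.431562; start (x,ẋ)=(0.107600, -0.213300) → end (x,ẋ)=(0.096131, 0.143225)
phase 2: p=0.3578, T=0.388, ωT=1.235819, cosh=1.865896, sinh=1.575299; start (x,ẋ)=(0.096131, 0.143225) → end (x,ẋ)=(-0.059610, -1.045677)

1 0.3630 0.0961 0.1432
2 0.7510 -0.0596 -1.0457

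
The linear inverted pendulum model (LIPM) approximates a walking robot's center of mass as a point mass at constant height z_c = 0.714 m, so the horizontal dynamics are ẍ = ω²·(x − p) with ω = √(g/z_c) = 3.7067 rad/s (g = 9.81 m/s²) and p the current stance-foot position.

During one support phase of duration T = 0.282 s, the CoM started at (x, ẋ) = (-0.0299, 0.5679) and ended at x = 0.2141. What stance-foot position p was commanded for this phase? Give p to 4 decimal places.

p = -0.1186

ωT = 3.7067·0.282 = 1.045289; cosh(ωT) = 1.597906, sinh(ωT) = 1.246316
x(T) = p + (x₀−p)·cosh(ωT) + (ẋ₀/ω)·sinh(ωT) ⇒ p·(1 − cosh) = x(T) − x₀·cosh − (ẋ₀/ω)·sinh
numerator   = 0.2141 − (-0.0299)·1.597906 − (0.5679/3.7067)·1.246316 = 0.070931
denominator = 1 − 1.597906 = -0.597906
p = 0.070931 / -0.597906 = -0.1186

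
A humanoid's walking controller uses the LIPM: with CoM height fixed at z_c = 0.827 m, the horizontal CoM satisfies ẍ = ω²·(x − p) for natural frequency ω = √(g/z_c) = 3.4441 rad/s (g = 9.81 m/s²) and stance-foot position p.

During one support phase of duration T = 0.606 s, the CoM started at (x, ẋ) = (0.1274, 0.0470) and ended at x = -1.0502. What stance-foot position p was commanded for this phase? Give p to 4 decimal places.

ωT = 3.4441·0.606 = 2.087125; cosh(ωT) = 4.092872, sinh(ωT) = 3.968829
x(T) = p + (x₀−p)·cosh(ωT) + (ẋ₀/ω)·sinh(ωT) ⇒ p·(1 − cosh) = x(T) − x₀·cosh − (ẋ₀/ω)·sinh
numerator   = -1.0502 − (0.1274)·4.092872 − (0.0470/3.4441)·3.968829 = -1.625793
denominator = 1 − 4.092872 = -3.092872
p = -1.625793 / -3.092872 = 0.5257

p = 0.5257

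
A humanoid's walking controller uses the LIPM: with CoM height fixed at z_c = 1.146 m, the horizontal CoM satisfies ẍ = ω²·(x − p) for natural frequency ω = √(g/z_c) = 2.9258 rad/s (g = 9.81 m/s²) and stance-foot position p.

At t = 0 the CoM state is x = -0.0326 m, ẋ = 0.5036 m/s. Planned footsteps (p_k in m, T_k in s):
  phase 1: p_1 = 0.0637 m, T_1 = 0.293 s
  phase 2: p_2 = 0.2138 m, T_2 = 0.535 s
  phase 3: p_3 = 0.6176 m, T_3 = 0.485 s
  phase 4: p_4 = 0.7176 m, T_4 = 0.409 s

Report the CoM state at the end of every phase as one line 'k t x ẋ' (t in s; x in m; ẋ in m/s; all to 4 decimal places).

1 0.2930 0.0961 0.4280
2 0.8280 0.2546 0.2808
3 1.3130 0.0103 -1.4519
4 1.7220 -1.3056 -5.7328

phase 1: p=0.0637, T=0.293, ωT=0.857259, cosh=1.390508, sinh=0.966185; start (x,ẋ)=(-0.032600, 0.503600) → end (x,ẋ)=(0.096098, 0.428033)
phase 2: p=0.2138, T=0.535, ωT=1.565303, cosh=2.496574, sinh=2.287550; start (x,ẋ)=(0.096098, 0.428033) → end (x,ẋ)=(0.254607, 0.280844)
phase 3: p=0.6176, T=0.485, ωT=1.419013, cosh=2.187496, sinh=1.945543; start (x,ẋ)=(0.254607, 0.280844) → end (x,ẋ)=(0.010303, -1.451912)
phase 4: p=0.7176, T=0.409, ωT=1.196652, cosh=1.805612, sinh=1.503408; start (x,ẋ)=(0.010303, -1.451912) → end (x,ẋ)=(-1.305562, -5.732756)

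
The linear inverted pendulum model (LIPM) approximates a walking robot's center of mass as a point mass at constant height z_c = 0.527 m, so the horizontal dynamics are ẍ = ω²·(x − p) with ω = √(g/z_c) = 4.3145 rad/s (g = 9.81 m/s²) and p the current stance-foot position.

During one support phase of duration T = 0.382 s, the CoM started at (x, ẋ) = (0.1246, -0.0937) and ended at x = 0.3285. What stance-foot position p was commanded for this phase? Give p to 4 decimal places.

p = -0.0278

ωT = 4.3145·0.382 = 1.648139; cosh(ωT) = 2.694853, sinh(ωT) = 2.502446
x(T) = p + (x₀−p)·cosh(ωT) + (ẋ₀/ω)·sinh(ωT) ⇒ p·(1 − cosh) = x(T) − x₀·cosh − (ẋ₀/ω)·sinh
numerator   = 0.3285 − (0.1246)·2.694853 − (-0.0937/4.3145)·2.502446 = 0.047068
denominator = 1 − 2.694853 = -1.694853
p = 0.047068 / -1.694853 = -0.0278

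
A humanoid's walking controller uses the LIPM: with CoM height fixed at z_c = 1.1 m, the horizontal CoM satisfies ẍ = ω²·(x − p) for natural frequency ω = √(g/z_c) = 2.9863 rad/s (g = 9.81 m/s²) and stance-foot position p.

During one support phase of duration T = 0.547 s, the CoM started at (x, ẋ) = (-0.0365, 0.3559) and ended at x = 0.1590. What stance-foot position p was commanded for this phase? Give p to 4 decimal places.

ωT = 2.9863·0.547 = 1.633506; cosh(ωT) = 2.658522, sinh(ωT) = 2.463278
x(T) = p + (x₀−p)·cosh(ωT) + (ẋ₀/ω)·sinh(ωT) ⇒ p·(1 − cosh) = x(T) − x₀·cosh − (ẋ₀/ω)·sinh
numerator   = 0.1590 − (-0.0365)·2.658522 − (0.3559/2.9863)·2.463278 = -0.037531
denominator = 1 − 2.658522 = -1.658522
p = -0.037531 / -1.658522 = 0.0226

p = 0.0226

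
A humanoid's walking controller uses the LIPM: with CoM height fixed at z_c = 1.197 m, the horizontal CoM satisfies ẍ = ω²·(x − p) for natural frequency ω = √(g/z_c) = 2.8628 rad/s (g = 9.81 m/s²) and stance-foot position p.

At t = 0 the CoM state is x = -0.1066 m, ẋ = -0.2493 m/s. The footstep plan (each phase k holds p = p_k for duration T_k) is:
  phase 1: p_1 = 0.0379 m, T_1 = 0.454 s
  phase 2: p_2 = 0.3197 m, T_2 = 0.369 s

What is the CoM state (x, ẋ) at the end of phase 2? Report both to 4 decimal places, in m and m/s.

phase 1: p=0.0379, T=0.454, ωT=1.299711, cosh=1.970424, sinh=1.697813; start (x,ẋ)=(-0.106600, -0.249300) → end (x,ẋ)=(-0.394676, -1.193569)
phase 2: p=0.3197, T=0.369, ωT=1.056373, cosh=1.611818, sinh=1.264104; start (x,ẋ)=(-0.394676, -1.193569) → end (x,ẋ)=(-1.358779, -4.509055)

x = -1.3588, ẋ = -4.5091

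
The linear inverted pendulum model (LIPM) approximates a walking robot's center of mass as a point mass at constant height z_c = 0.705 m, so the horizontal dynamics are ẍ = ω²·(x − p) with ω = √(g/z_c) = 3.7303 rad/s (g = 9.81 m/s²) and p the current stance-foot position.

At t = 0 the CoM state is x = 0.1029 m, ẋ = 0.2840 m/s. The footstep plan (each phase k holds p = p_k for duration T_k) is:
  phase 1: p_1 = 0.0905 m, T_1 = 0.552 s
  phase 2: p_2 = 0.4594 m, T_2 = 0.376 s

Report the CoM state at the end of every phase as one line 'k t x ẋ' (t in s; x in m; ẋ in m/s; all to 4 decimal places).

1 0.5520 0.4334 1.3096
2 0.9280 1.0740 2.6384

phase 1: p=0.0905, T=0.552, ωT=2.059126, cosh=3.983339, sinh=3.855773; start (x,ẋ)=(0.102900, 0.284000) → end (x,ẋ)=(0.433446, 1.309620)
phase 2: p=0.4594, T=0.376, ωT=1.402593, cosh=2.155843, sinh=1.909885; start (x,ẋ)=(0.433446, 1.309620) → end (x,ẋ)=(1.073963, 2.638428)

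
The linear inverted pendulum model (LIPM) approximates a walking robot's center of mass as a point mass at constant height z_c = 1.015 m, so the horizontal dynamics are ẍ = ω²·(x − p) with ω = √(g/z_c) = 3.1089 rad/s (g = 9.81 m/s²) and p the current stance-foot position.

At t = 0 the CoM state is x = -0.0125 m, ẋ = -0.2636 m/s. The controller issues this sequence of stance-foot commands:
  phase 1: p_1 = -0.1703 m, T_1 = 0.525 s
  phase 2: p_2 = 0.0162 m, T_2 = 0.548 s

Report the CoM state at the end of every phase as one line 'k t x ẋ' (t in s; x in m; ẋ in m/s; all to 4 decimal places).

1 0.5250 0.0401 0.5068
2 1.0730 0.5171 1.6360

phase 1: p=-0.1703, T=0.525, ωT=1.632173, cosh=2.655240, sinh=2.459735; start (x,ẋ)=(-0.012500, -0.263600) → end (x,ẋ)=(0.040139, 0.506787)
phase 2: p=0.0162, T=0.548, ωT=1.703677, cosh=2.838063, sinh=2.656050; start (x,ẋ)=(0.040139, 0.506787) → end (x,ẋ)=(0.517107, 1.635964)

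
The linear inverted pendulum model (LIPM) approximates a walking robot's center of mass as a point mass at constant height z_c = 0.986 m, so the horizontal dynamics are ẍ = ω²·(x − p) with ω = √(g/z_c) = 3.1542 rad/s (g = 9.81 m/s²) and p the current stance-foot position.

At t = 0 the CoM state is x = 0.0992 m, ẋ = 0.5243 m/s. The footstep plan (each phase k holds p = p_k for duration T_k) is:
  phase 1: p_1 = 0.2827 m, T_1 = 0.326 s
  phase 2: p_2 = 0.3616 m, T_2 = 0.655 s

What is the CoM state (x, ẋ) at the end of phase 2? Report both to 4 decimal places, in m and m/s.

x = -0.1534, ẋ = -1.5428

phase 1: p=0.2827, T=0.326, ωT=1.028269, cosh=1.576924, sinh=1.219298; start (x,ẋ)=(0.099200, 0.524300) → end (x,ẋ)=(0.196010, 0.121056)
phase 2: p=0.3616, T=0.655, ωT=2.066001, cosh=4.009943, sinh=3.883252; start (x,ẋ)=(0.196010, 0.121056) → end (x,ẋ)=(-0.153371, -1.542812)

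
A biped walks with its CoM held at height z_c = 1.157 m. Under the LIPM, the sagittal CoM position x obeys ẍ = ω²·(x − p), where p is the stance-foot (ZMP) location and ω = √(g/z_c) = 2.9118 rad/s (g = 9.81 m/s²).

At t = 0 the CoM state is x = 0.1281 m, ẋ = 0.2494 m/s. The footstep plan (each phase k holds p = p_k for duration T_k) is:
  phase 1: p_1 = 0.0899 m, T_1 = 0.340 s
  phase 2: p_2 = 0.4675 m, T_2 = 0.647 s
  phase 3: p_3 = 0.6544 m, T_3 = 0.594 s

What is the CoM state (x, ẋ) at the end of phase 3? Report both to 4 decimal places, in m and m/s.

x = -0.7158, ẋ = -3.8622

phase 1: p=0.0899, T=0.340, ωT=0.990012, cosh=1.531419, sinh=1.159847; start (x,ẋ)=(0.128100, 0.249400) → end (x,ẋ)=(0.247743, 0.510947)
phase 2: p=0.4675, T=0.647, ωT=1.883935, cosh=3.365666, sinh=3.213675; start (x,ẋ)=(0.247743, 0.510947) → end (x,ẋ)=(0.291789, -0.336719)
phase 3: p=0.6544, T=0.594, ωT=1.729609, cosh=2.907902, sinh=2.730548; start (x,ẋ)=(0.291789, -0.336719) → end (x,ẋ)=(-0.715796, -3.862196)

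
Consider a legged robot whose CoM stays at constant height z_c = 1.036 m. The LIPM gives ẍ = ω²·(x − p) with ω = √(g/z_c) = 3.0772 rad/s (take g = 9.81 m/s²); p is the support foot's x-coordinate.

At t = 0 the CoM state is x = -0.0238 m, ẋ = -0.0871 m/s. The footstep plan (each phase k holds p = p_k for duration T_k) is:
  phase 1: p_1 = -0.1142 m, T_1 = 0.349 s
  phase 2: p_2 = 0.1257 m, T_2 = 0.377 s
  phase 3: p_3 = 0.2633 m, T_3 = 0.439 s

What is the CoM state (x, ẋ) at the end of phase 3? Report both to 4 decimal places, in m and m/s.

x = -0.3864, ẋ = -1.8397

phase 1: p=-0.1142, T=0.349, ωT=1.073943, cosh=1.634278, sinh=1.292619; start (x,ẋ)=(-0.023800, -0.087100) → end (x,ẋ)=(-0.003049, 0.217234)
phase 2: p=0.1257, T=0.377, ωT=1.160104, cosh=1.751860, sinh=1.438406; start (x,ẋ)=(-0.003049, 0.217234) → end (x,ẋ)=(0.001694, -0.189313)
phase 3: p=0.2633, T=0.439, ωT=1.350891, cosh=2.059936, sinh=1.800927; start (x,ẋ)=(0.001694, -0.189313) → end (x,ẋ)=(-0.386387, -1.839745)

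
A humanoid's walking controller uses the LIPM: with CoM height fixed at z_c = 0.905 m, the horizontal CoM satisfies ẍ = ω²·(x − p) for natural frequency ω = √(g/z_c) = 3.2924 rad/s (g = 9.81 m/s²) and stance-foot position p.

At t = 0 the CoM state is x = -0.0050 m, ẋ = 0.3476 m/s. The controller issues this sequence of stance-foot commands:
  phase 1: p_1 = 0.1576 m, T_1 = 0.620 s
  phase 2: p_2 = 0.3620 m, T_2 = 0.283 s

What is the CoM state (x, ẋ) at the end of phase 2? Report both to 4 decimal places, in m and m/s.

phase 1: p=0.1576, T=0.620, ωT=2.041288, cosh=3.915191, sinh=3.785330; start (x,ẋ)=(-0.005000, 0.347600) → end (x,ẋ)=(-0.079368, -0.665534)
phase 2: p=0.3620, T=0.283, ωT=0.931749, cosh=1.466405, sinh=1.072541; start (x,ẋ)=(-0.079368, -0.665534) → end (x,ẋ)=(-0.502031, -2.534518)

x = -0.5020, ẋ = -2.5345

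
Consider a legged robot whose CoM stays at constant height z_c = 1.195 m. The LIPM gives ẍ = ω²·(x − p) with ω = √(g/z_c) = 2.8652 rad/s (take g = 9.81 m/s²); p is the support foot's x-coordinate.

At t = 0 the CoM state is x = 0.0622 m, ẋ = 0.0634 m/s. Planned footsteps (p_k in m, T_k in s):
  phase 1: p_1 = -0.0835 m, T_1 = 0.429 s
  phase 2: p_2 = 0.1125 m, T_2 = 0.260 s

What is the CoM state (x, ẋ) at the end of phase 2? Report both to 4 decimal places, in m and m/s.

phase 1: p=-0.0835, T=0.429, ωT=1.229171, cosh=1.855464, sinh=1.562929; start (x,ẋ)=(0.062200, 0.063400) → end (x,ẋ)=(0.221425, 0.770096)
phase 2: p=0.1125, T=0.260, ωT=0.744952, cosh=1.290549, sinh=0.815792; start (x,ẋ)=(0.221425, 0.770096) → end (x,ẋ)=(0.472338, 1.248449)

x = 0.4723, ẋ = 1.2484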